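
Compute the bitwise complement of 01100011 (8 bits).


Original: 01100011
Invert all bits:
  bit 0: 0 → 1
  bit 1: 1 → 0
  bit 2: 1 → 0
  bit 3: 0 → 1
  bit 4: 0 → 1
  bit 5: 0 → 1
  bit 6: 1 → 0
  bit 7: 1 → 0
= 10011100


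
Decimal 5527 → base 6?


Divide by 6 repeatedly:
5527 ÷ 6 = 921 remainder 1
921 ÷ 6 = 153 remainder 3
153 ÷ 6 = 25 remainder 3
25 ÷ 6 = 4 remainder 1
4 ÷ 6 = 0 remainder 4
Reading remainders bottom-up:
= 41331


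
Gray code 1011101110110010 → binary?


Gray code: 1011101110110010
MSB stays the same: 1
Each subsequent bit = prev_binary XOR current_gray:
  B[1] = 1 XOR 0 = 1
  B[2] = 1 XOR 1 = 0
  B[3] = 0 XOR 1 = 1
  B[4] = 1 XOR 1 = 0
  B[5] = 0 XOR 0 = 0
  B[6] = 0 XOR 1 = 1
  B[7] = 1 XOR 1 = 0
  B[8] = 0 XOR 1 = 1
  B[9] = 1 XOR 0 = 1
  B[10] = 1 XOR 1 = 0
  B[11] = 0 XOR 1 = 1
  B[12] = 1 XOR 0 = 1
  B[13] = 1 XOR 0 = 1
  B[14] = 1 XOR 1 = 0
  B[15] = 0 XOR 0 = 0
= 1101001011011100 (53980 decimal)


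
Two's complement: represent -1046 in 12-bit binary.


Original: 010000010110
Step 1 - Invert all bits: 101111101001
Step 2 - Add 1: 101111101001 + 1
= 101111101010 (represents -1046)


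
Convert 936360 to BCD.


Each digit → 4-bit binary:
  9 → 1001
  3 → 0011
  6 → 0110
  3 → 0011
  6 → 0110
  0 → 0000
= 1001 0011 0110 0011 0110 0000


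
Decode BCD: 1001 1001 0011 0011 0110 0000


Each 4-bit group → digit:
  1001 → 9
  1001 → 9
  0011 → 3
  0011 → 3
  0110 → 6
  0000 → 0
= 993360


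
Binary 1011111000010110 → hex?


Group into 4-bit nibbles: 1011111000010110
  1011 = B
  1110 = E
  0001 = 1
  0110 = 6
= 0xBE16


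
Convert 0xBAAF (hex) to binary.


Each hex digit → 4 binary bits:
  B = 1011
  A = 1010
  A = 1010
  F = 1111
Concatenate: 1011 1010 1010 1111
= 1011101010101111


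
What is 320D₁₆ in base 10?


Positional values:
Position 0: D × 16^0 = 13 × 1 = 13
Position 1: 0 × 16^1 = 0 × 16 = 0
Position 2: 2 × 16^2 = 2 × 256 = 512
Position 3: 3 × 16^3 = 3 × 4096 = 12288
Sum = 13 + 0 + 512 + 12288
= 12813


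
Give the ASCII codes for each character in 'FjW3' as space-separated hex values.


String: 'FjW3'  (4 characters)
Per-character ASCII lookup:
  'F': uppercase starts at 65: 'F' = 65 + 5 = 70 → 0x46
  'j': lowercase starts at 97: 'j' = 97 + 9 = 106 → 0x6A
  'W': uppercase starts at 65: 'W' = 65 + 22 = 87 → 0x57
  '3': digits start at 48: '3' = 48 + 3 = 51 → 0x33
= 0x46 0x6A 0x57 0x33


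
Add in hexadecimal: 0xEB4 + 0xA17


Align and add column by column (LSB to MSB, each column mod 16 with carry):
  0EB4
+ 0A17
  ----
  col 0: 4(4) + 7(7) + 0 (carry in) = 11 → B(11), carry out 0
  col 1: B(11) + 1(1) + 0 (carry in) = 12 → C(12), carry out 0
  col 2: E(14) + A(10) + 0 (carry in) = 24 → 8(8), carry out 1
  col 3: 0(0) + 0(0) + 1 (carry in) = 1 → 1(1), carry out 0
Reading digits MSB→LSB: 18CB
Strip leading zeros: 18CB
= 0x18CB


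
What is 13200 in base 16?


Divide by 16 repeatedly:
13200 ÷ 16 = 825 remainder 0 (0)
825 ÷ 16 = 51 remainder 9 (9)
51 ÷ 16 = 3 remainder 3 (3)
3 ÷ 16 = 0 remainder 3 (3)
Reading remainders bottom-up:
= 0x3390


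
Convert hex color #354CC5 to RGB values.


Hex: #354CC5
R = 35₁₆ = 53
G = 4C₁₆ = 76
B = C5₁₆ = 197
= RGB(53, 76, 197)


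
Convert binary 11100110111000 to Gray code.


Binary: 11100110111000
Gray code: G = B XOR (B >> 1)
B >> 1 = 01110011011100
11100110111000 XOR 01110011011100:
  1 XOR 0 = 1
  1 XOR 1 = 0
  1 XOR 1 = 0
  0 XOR 1 = 1
  0 XOR 0 = 0
  1 XOR 0 = 1
  1 XOR 1 = 0
  0 XOR 1 = 1
  1 XOR 0 = 1
  1 XOR 1 = 0
  1 XOR 1 = 0
  0 XOR 1 = 1
  0 XOR 0 = 0
  0 XOR 0 = 0
= 10010101100100


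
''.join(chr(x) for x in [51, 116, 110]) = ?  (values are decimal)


Codes (decimal): 51 116 110
Per-code ASCII lookup:
  51  (range 48-57: digits, 51 - 48 = 3) → '3'
  116  (range 97-122: lowercase, 116 - 97 = 19) → 't'
  110  (range 97-122: lowercase, 110 - 97 = 13) → 'n'
= '3tn'


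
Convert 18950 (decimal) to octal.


Divide by 8 repeatedly:
18950 ÷ 8 = 2368 remainder 6
2368 ÷ 8 = 296 remainder 0
296 ÷ 8 = 37 remainder 0
37 ÷ 8 = 4 remainder 5
4 ÷ 8 = 0 remainder 4
Reading remainders bottom-up:
= 0o45006


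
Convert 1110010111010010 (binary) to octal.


Group into 3-bit groups: 001110010111010010
  001 = 1
  110 = 6
  010 = 2
  111 = 7
  010 = 2
  010 = 2
= 0o162722


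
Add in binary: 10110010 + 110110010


Align and add column by column (LSB to MSB, carry propagating):
  0010110010
+ 0110110010
  ----------
  col 0: 0 + 0 + 0 (carry in) = 0 → bit 0, carry out 0
  col 1: 1 + 1 + 0 (carry in) = 2 → bit 0, carry out 1
  col 2: 0 + 0 + 1 (carry in) = 1 → bit 1, carry out 0
  col 3: 0 + 0 + 0 (carry in) = 0 → bit 0, carry out 0
  col 4: 1 + 1 + 0 (carry in) = 2 → bit 0, carry out 1
  col 5: 1 + 1 + 1 (carry in) = 3 → bit 1, carry out 1
  col 6: 0 + 0 + 1 (carry in) = 1 → bit 1, carry out 0
  col 7: 1 + 1 + 0 (carry in) = 2 → bit 0, carry out 1
  col 8: 0 + 1 + 1 (carry in) = 2 → bit 0, carry out 1
  col 9: 0 + 0 + 1 (carry in) = 1 → bit 1, carry out 0
Reading bits MSB→LSB: 1001100100
Strip leading zeros: 1001100100
= 1001100100


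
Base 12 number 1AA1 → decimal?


Positional values (base 12):
  1 × 12^0 = 1 × 1 = 1
  A × 12^1 = 10 × 12 = 120
  A × 12^2 = 10 × 144 = 1440
  1 × 12^3 = 1 × 1728 = 1728
Sum = 1 + 120 + 1440 + 1728
= 3289


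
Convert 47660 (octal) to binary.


Each octal digit → 3 binary bits:
  4 = 100
  7 = 111
  6 = 110
  6 = 110
  0 = 000
Concatenate: 100 111 110 110 000
= 100111110110000


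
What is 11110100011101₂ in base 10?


Positional values:
Bit 0: 1 × 2^0 = 1
Bit 2: 1 × 2^2 = 4
Bit 3: 1 × 2^3 = 8
Bit 4: 1 × 2^4 = 16
Bit 8: 1 × 2^8 = 256
Bit 10: 1 × 2^10 = 1024
Bit 11: 1 × 2^11 = 2048
Bit 12: 1 × 2^12 = 4096
Bit 13: 1 × 2^13 = 8192
Sum = 1 + 4 + 8 + 16 + 256 + 1024 + 2048 + 4096 + 8192
= 15645


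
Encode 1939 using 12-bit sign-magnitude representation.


Sign bit: 0 (positive)
Magnitude: 1939 = 11110010011
= 011110010011


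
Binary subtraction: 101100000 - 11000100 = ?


Align and subtract column by column (LSB to MSB, borrowing when needed):
  101100000
- 011000100
  ---------
  col 0: (0 - 0 borrow-in) - 0 → 0 - 0 = 0, borrow out 0
  col 1: (0 - 0 borrow-in) - 0 → 0 - 0 = 0, borrow out 0
  col 2: (0 - 0 borrow-in) - 1 → borrow from next column: (0+2) - 1 = 1, borrow out 1
  col 3: (0 - 1 borrow-in) - 0 → borrow from next column: (-1+2) - 0 = 1, borrow out 1
  col 4: (0 - 1 borrow-in) - 0 → borrow from next column: (-1+2) - 0 = 1, borrow out 1
  col 5: (1 - 1 borrow-in) - 0 → 0 - 0 = 0, borrow out 0
  col 6: (1 - 0 borrow-in) - 1 → 1 - 1 = 0, borrow out 0
  col 7: (0 - 0 borrow-in) - 1 → borrow from next column: (0+2) - 1 = 1, borrow out 1
  col 8: (1 - 1 borrow-in) - 0 → 0 - 0 = 0, borrow out 0
Reading bits MSB→LSB: 010011100
Strip leading zeros: 10011100
= 10011100


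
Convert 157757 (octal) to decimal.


Positional values:
Position 0: 7 × 8^0 = 7
Position 1: 5 × 8^1 = 40
Position 2: 7 × 8^2 = 448
Position 3: 7 × 8^3 = 3584
Position 4: 5 × 8^4 = 20480
Position 5: 1 × 8^5 = 32768
Sum = 7 + 40 + 448 + 3584 + 20480 + 32768
= 57327


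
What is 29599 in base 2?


Divide by 2 repeatedly:
29599 ÷ 2 = 14799 remainder 1
14799 ÷ 2 = 7399 remainder 1
7399 ÷ 2 = 3699 remainder 1
3699 ÷ 2 = 1849 remainder 1
1849 ÷ 2 = 924 remainder 1
924 ÷ 2 = 462 remainder 0
462 ÷ 2 = 231 remainder 0
231 ÷ 2 = 115 remainder 1
115 ÷ 2 = 57 remainder 1
57 ÷ 2 = 28 remainder 1
28 ÷ 2 = 14 remainder 0
14 ÷ 2 = 7 remainder 0
7 ÷ 2 = 3 remainder 1
3 ÷ 2 = 1 remainder 1
1 ÷ 2 = 0 remainder 1
Reading remainders bottom-up:
= 111001110011111


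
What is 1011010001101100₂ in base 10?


Positional values:
Bit 2: 1 × 2^2 = 4
Bit 3: 1 × 2^3 = 8
Bit 5: 1 × 2^5 = 32
Bit 6: 1 × 2^6 = 64
Bit 10: 1 × 2^10 = 1024
Bit 12: 1 × 2^12 = 4096
Bit 13: 1 × 2^13 = 8192
Bit 15: 1 × 2^15 = 32768
Sum = 4 + 8 + 32 + 64 + 1024 + 4096 + 8192 + 32768
= 46188


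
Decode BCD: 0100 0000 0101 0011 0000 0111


Each 4-bit group → digit:
  0100 → 4
  0000 → 0
  0101 → 5
  0011 → 3
  0000 → 0
  0111 → 7
= 405307


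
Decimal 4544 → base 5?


Divide by 5 repeatedly:
4544 ÷ 5 = 908 remainder 4
908 ÷ 5 = 181 remainder 3
181 ÷ 5 = 36 remainder 1
36 ÷ 5 = 7 remainder 1
7 ÷ 5 = 1 remainder 2
1 ÷ 5 = 0 remainder 1
Reading remainders bottom-up:
= 121134


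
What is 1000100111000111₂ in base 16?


Group into 4-bit nibbles: 1000100111000111
  1000 = 8
  1001 = 9
  1100 = C
  0111 = 7
= 0x89C7


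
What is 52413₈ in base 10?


Positional values:
Position 0: 3 × 8^0 = 3
Position 1: 1 × 8^1 = 8
Position 2: 4 × 8^2 = 256
Position 3: 2 × 8^3 = 1024
Position 4: 5 × 8^4 = 20480
Sum = 3 + 8 + 256 + 1024 + 20480
= 21771


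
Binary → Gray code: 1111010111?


Binary: 1111010111
Gray code: G = B XOR (B >> 1)
B >> 1 = 0111101011
1111010111 XOR 0111101011:
  1 XOR 0 = 1
  1 XOR 1 = 0
  1 XOR 1 = 0
  1 XOR 1 = 0
  0 XOR 1 = 1
  1 XOR 0 = 1
  0 XOR 1 = 1
  1 XOR 0 = 1
  1 XOR 1 = 0
  1 XOR 1 = 0
= 1000111100


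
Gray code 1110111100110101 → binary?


Gray code: 1110111100110101
MSB stays the same: 1
Each subsequent bit = prev_binary XOR current_gray:
  B[1] = 1 XOR 1 = 0
  B[2] = 0 XOR 1 = 1
  B[3] = 1 XOR 0 = 1
  B[4] = 1 XOR 1 = 0
  B[5] = 0 XOR 1 = 1
  B[6] = 1 XOR 1 = 0
  B[7] = 0 XOR 1 = 1
  B[8] = 1 XOR 0 = 1
  B[9] = 1 XOR 0 = 1
  B[10] = 1 XOR 1 = 0
  B[11] = 0 XOR 1 = 1
  B[12] = 1 XOR 0 = 1
  B[13] = 1 XOR 1 = 0
  B[14] = 0 XOR 0 = 0
  B[15] = 0 XOR 1 = 1
= 1011010111011001 (46553 decimal)


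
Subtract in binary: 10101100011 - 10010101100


Align and subtract column by column (LSB to MSB, borrowing when needed):
  10101100011
- 10010101100
  -----------
  col 0: (1 - 0 borrow-in) - 0 → 1 - 0 = 1, borrow out 0
  col 1: (1 - 0 borrow-in) - 0 → 1 - 0 = 1, borrow out 0
  col 2: (0 - 0 borrow-in) - 1 → borrow from next column: (0+2) - 1 = 1, borrow out 1
  col 3: (0 - 1 borrow-in) - 1 → borrow from next column: (-1+2) - 1 = 0, borrow out 1
  col 4: (0 - 1 borrow-in) - 0 → borrow from next column: (-1+2) - 0 = 1, borrow out 1
  col 5: (1 - 1 borrow-in) - 1 → borrow from next column: (0+2) - 1 = 1, borrow out 1
  col 6: (1 - 1 borrow-in) - 0 → 0 - 0 = 0, borrow out 0
  col 7: (0 - 0 borrow-in) - 1 → borrow from next column: (0+2) - 1 = 1, borrow out 1
  col 8: (1 - 1 borrow-in) - 0 → 0 - 0 = 0, borrow out 0
  col 9: (0 - 0 borrow-in) - 0 → 0 - 0 = 0, borrow out 0
  col 10: (1 - 0 borrow-in) - 1 → 1 - 1 = 0, borrow out 0
Reading bits MSB→LSB: 00010110111
Strip leading zeros: 10110111
= 10110111


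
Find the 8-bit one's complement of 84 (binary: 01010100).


Original: 01010100
Invert all bits:
  bit 0: 0 → 1
  bit 1: 1 → 0
  bit 2: 0 → 1
  bit 3: 1 → 0
  bit 4: 0 → 1
  bit 5: 1 → 0
  bit 6: 0 → 1
  bit 7: 0 → 1
= 10101011


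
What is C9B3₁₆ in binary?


Each hex digit → 4 binary bits:
  C = 1100
  9 = 1001
  B = 1011
  3 = 0011
Concatenate: 1100 1001 1011 0011
= 1100100110110011


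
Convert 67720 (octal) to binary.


Each octal digit → 3 binary bits:
  6 = 110
  7 = 111
  7 = 111
  2 = 010
  0 = 000
Concatenate: 110 111 111 010 000
= 110111111010000


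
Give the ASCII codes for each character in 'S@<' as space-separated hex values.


String: 'S@<'  (3 characters)
Per-character ASCII lookup:
  'S': uppercase starts at 65: 'S' = 65 + 18 = 83 → 0x53
  '@': special character: '@' = 64 → 0x40
  '<': special character: '<' = 60 → 0x3C
= 0x53 0x40 0x3C


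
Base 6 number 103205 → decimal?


Positional values (base 6):
  5 × 6^0 = 5 × 1 = 5
  0 × 6^1 = 0 × 6 = 0
  2 × 6^2 = 2 × 36 = 72
  3 × 6^3 = 3 × 216 = 648
  0 × 6^4 = 0 × 1296 = 0
  1 × 6^5 = 1 × 7776 = 7776
Sum = 5 + 0 + 72 + 648 + 0 + 7776
= 8501


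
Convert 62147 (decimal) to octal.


Divide by 8 repeatedly:
62147 ÷ 8 = 7768 remainder 3
7768 ÷ 8 = 971 remainder 0
971 ÷ 8 = 121 remainder 3
121 ÷ 8 = 15 remainder 1
15 ÷ 8 = 1 remainder 7
1 ÷ 8 = 0 remainder 1
Reading remainders bottom-up:
= 0o171303


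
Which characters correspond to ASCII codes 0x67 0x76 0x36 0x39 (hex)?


Codes (hex): 0x67 0x76 0x36 0x39
Per-code ASCII lookup:
  0x67 = 103  (range 97-122: lowercase, 103 - 97 = 6) → 'g'
  0x76 = 118  (range 97-122: lowercase, 118 - 97 = 21) → 'v'
  0x36 = 54  (range 48-57: digits, 54 - 48 = 6) → '6'
  0x39 = 57  (range 48-57: digits, 57 - 48 = 9) → '9'
= 'gv69'


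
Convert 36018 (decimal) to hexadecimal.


Divide by 16 repeatedly:
36018 ÷ 16 = 2251 remainder 2 (2)
2251 ÷ 16 = 140 remainder 11 (B)
140 ÷ 16 = 8 remainder 12 (C)
8 ÷ 16 = 0 remainder 8 (8)
Reading remainders bottom-up:
= 0x8CB2


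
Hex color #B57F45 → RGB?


Hex: #B57F45
R = B5₁₆ = 181
G = 7F₁₆ = 127
B = 45₁₆ = 69
= RGB(181, 127, 69)


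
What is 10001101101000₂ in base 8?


Group into 3-bit groups: 010001101101000
  010 = 2
  001 = 1
  101 = 5
  101 = 5
  000 = 0
= 0o21550


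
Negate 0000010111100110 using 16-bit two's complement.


Original: 0000010111100110
Step 1 - Invert all bits: 1111101000011001
Step 2 - Add 1: 1111101000011001 + 1
= 1111101000011010 (represents -1510)


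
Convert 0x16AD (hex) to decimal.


Positional values:
Position 0: D × 16^0 = 13 × 1 = 13
Position 1: A × 16^1 = 10 × 16 = 160
Position 2: 6 × 16^2 = 6 × 256 = 1536
Position 3: 1 × 16^3 = 1 × 4096 = 4096
Sum = 13 + 160 + 1536 + 4096
= 5805


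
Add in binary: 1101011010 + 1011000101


Align and add column by column (LSB to MSB, carry propagating):
  01101011010
+ 01011000101
  -----------
  col 0: 0 + 1 + 0 (carry in) = 1 → bit 1, carry out 0
  col 1: 1 + 0 + 0 (carry in) = 1 → bit 1, carry out 0
  col 2: 0 + 1 + 0 (carry in) = 1 → bit 1, carry out 0
  col 3: 1 + 0 + 0 (carry in) = 1 → bit 1, carry out 0
  col 4: 1 + 0 + 0 (carry in) = 1 → bit 1, carry out 0
  col 5: 0 + 0 + 0 (carry in) = 0 → bit 0, carry out 0
  col 6: 1 + 1 + 0 (carry in) = 2 → bit 0, carry out 1
  col 7: 0 + 1 + 1 (carry in) = 2 → bit 0, carry out 1
  col 8: 1 + 0 + 1 (carry in) = 2 → bit 0, carry out 1
  col 9: 1 + 1 + 1 (carry in) = 3 → bit 1, carry out 1
  col 10: 0 + 0 + 1 (carry in) = 1 → bit 1, carry out 0
Reading bits MSB→LSB: 11000011111
Strip leading zeros: 11000011111
= 11000011111


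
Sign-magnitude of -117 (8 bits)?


Sign bit: 1 (negative)
Magnitude: 117 = 1110101
= 11110101


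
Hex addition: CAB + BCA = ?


Align and add column by column (LSB to MSB, each column mod 16 with carry):
  0CAB
+ 0BCA
  ----
  col 0: B(11) + A(10) + 0 (carry in) = 21 → 5(5), carry out 1
  col 1: A(10) + C(12) + 1 (carry in) = 23 → 7(7), carry out 1
  col 2: C(12) + B(11) + 1 (carry in) = 24 → 8(8), carry out 1
  col 3: 0(0) + 0(0) + 1 (carry in) = 1 → 1(1), carry out 0
Reading digits MSB→LSB: 1875
Strip leading zeros: 1875
= 0x1875


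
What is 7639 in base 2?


Divide by 2 repeatedly:
7639 ÷ 2 = 3819 remainder 1
3819 ÷ 2 = 1909 remainder 1
1909 ÷ 2 = 954 remainder 1
954 ÷ 2 = 477 remainder 0
477 ÷ 2 = 238 remainder 1
238 ÷ 2 = 119 remainder 0
119 ÷ 2 = 59 remainder 1
59 ÷ 2 = 29 remainder 1
29 ÷ 2 = 14 remainder 1
14 ÷ 2 = 7 remainder 0
7 ÷ 2 = 3 remainder 1
3 ÷ 2 = 1 remainder 1
1 ÷ 2 = 0 remainder 1
Reading remainders bottom-up:
= 1110111010111


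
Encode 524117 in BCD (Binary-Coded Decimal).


Each digit → 4-bit binary:
  5 → 0101
  2 → 0010
  4 → 0100
  1 → 0001
  1 → 0001
  7 → 0111
= 0101 0010 0100 0001 0001 0111


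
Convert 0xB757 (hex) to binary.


Each hex digit → 4 binary bits:
  B = 1011
  7 = 0111
  5 = 0101
  7 = 0111
Concatenate: 1011 0111 0101 0111
= 1011011101010111


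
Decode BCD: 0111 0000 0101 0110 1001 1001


Each 4-bit group → digit:
  0111 → 7
  0000 → 0
  0101 → 5
  0110 → 6
  1001 → 9
  1001 → 9
= 705699


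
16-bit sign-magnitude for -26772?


Sign bit: 1 (negative)
Magnitude: 26772 = 110100010010100
= 1110100010010100


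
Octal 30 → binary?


Each octal digit → 3 binary bits:
  3 = 011
  0 = 000
Concatenate: 011 000
= 011000


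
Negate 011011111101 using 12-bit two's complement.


Original: 011011111101
Step 1 - Invert all bits: 100100000010
Step 2 - Add 1: 100100000010 + 1
= 100100000011 (represents -1789)


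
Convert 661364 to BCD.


Each digit → 4-bit binary:
  6 → 0110
  6 → 0110
  1 → 0001
  3 → 0011
  6 → 0110
  4 → 0100
= 0110 0110 0001 0011 0110 0100


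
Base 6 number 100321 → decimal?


Positional values (base 6):
  1 × 6^0 = 1 × 1 = 1
  2 × 6^1 = 2 × 6 = 12
  3 × 6^2 = 3 × 36 = 108
  0 × 6^3 = 0 × 216 = 0
  0 × 6^4 = 0 × 1296 = 0
  1 × 6^5 = 1 × 7776 = 7776
Sum = 1 + 12 + 108 + 0 + 0 + 7776
= 7897


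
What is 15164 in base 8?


Divide by 8 repeatedly:
15164 ÷ 8 = 1895 remainder 4
1895 ÷ 8 = 236 remainder 7
236 ÷ 8 = 29 remainder 4
29 ÷ 8 = 3 remainder 5
3 ÷ 8 = 0 remainder 3
Reading remainders bottom-up:
= 0o35474


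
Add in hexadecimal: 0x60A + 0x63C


Align and add column by column (LSB to MSB, each column mod 16 with carry):
  060A
+ 063C
  ----
  col 0: A(10) + C(12) + 0 (carry in) = 22 → 6(6), carry out 1
  col 1: 0(0) + 3(3) + 1 (carry in) = 4 → 4(4), carry out 0
  col 2: 6(6) + 6(6) + 0 (carry in) = 12 → C(12), carry out 0
  col 3: 0(0) + 0(0) + 0 (carry in) = 0 → 0(0), carry out 0
Reading digits MSB→LSB: 0C46
Strip leading zeros: C46
= 0xC46


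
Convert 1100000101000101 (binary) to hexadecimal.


Group into 4-bit nibbles: 1100000101000101
  1100 = C
  0001 = 1
  0100 = 4
  0101 = 5
= 0xC145


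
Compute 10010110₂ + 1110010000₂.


Align and add column by column (LSB to MSB, carry propagating):
  00010010110
+ 01110010000
  -----------
  col 0: 0 + 0 + 0 (carry in) = 0 → bit 0, carry out 0
  col 1: 1 + 0 + 0 (carry in) = 1 → bit 1, carry out 0
  col 2: 1 + 0 + 0 (carry in) = 1 → bit 1, carry out 0
  col 3: 0 + 0 + 0 (carry in) = 0 → bit 0, carry out 0
  col 4: 1 + 1 + 0 (carry in) = 2 → bit 0, carry out 1
  col 5: 0 + 0 + 1 (carry in) = 1 → bit 1, carry out 0
  col 6: 0 + 0 + 0 (carry in) = 0 → bit 0, carry out 0
  col 7: 1 + 1 + 0 (carry in) = 2 → bit 0, carry out 1
  col 8: 0 + 1 + 1 (carry in) = 2 → bit 0, carry out 1
  col 9: 0 + 1 + 1 (carry in) = 2 → bit 0, carry out 1
  col 10: 0 + 0 + 1 (carry in) = 1 → bit 1, carry out 0
Reading bits MSB→LSB: 10000100110
Strip leading zeros: 10000100110
= 10000100110


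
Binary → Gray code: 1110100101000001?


Binary: 1110100101000001
Gray code: G = B XOR (B >> 1)
B >> 1 = 0111010010100000
1110100101000001 XOR 0111010010100000:
  1 XOR 0 = 1
  1 XOR 1 = 0
  1 XOR 1 = 0
  0 XOR 1 = 1
  1 XOR 0 = 1
  0 XOR 1 = 1
  0 XOR 0 = 0
  1 XOR 0 = 1
  0 XOR 1 = 1
  1 XOR 0 = 1
  0 XOR 1 = 1
  0 XOR 0 = 0
  0 XOR 0 = 0
  0 XOR 0 = 0
  0 XOR 0 = 0
  1 XOR 0 = 1
= 1001110111100001


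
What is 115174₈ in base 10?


Positional values:
Position 0: 4 × 8^0 = 4
Position 1: 7 × 8^1 = 56
Position 2: 1 × 8^2 = 64
Position 3: 5 × 8^3 = 2560
Position 4: 1 × 8^4 = 4096
Position 5: 1 × 8^5 = 32768
Sum = 4 + 56 + 64 + 2560 + 4096 + 32768
= 39548


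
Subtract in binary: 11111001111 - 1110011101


Align and subtract column by column (LSB to MSB, borrowing when needed):
  11111001111
- 01110011101
  -----------
  col 0: (1 - 0 borrow-in) - 1 → 1 - 1 = 0, borrow out 0
  col 1: (1 - 0 borrow-in) - 0 → 1 - 0 = 1, borrow out 0
  col 2: (1 - 0 borrow-in) - 1 → 1 - 1 = 0, borrow out 0
  col 3: (1 - 0 borrow-in) - 1 → 1 - 1 = 0, borrow out 0
  col 4: (0 - 0 borrow-in) - 1 → borrow from next column: (0+2) - 1 = 1, borrow out 1
  col 5: (0 - 1 borrow-in) - 0 → borrow from next column: (-1+2) - 0 = 1, borrow out 1
  col 6: (1 - 1 borrow-in) - 0 → 0 - 0 = 0, borrow out 0
  col 7: (1 - 0 borrow-in) - 1 → 1 - 1 = 0, borrow out 0
  col 8: (1 - 0 borrow-in) - 1 → 1 - 1 = 0, borrow out 0
  col 9: (1 - 0 borrow-in) - 1 → 1 - 1 = 0, borrow out 0
  col 10: (1 - 0 borrow-in) - 0 → 1 - 0 = 1, borrow out 0
Reading bits MSB→LSB: 10000110010
Strip leading zeros: 10000110010
= 10000110010


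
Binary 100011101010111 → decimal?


Positional values:
Bit 0: 1 × 2^0 = 1
Bit 1: 1 × 2^1 = 2
Bit 2: 1 × 2^2 = 4
Bit 4: 1 × 2^4 = 16
Bit 6: 1 × 2^6 = 64
Bit 8: 1 × 2^8 = 256
Bit 9: 1 × 2^9 = 512
Bit 10: 1 × 2^10 = 1024
Bit 14: 1 × 2^14 = 16384
Sum = 1 + 2 + 4 + 16 + 64 + 256 + 512 + 1024 + 16384
= 18263


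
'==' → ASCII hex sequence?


String: '=='  (2 characters)
Per-character ASCII lookup:
  '=': special character: '=' = 61 → 0x3D
  '=': special character: '=' = 61 → 0x3D
= 0x3D 0x3D


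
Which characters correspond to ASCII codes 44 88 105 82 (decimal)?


Codes (decimal): 44 88 105 82
Per-code ASCII lookup:
  44  (special character) → ','
  88  (range 65-90: uppercase, 88 - 65 = 23) → 'X'
  105  (range 97-122: lowercase, 105 - 97 = 8) → 'i'
  82  (range 65-90: uppercase, 82 - 65 = 17) → 'R'
= ',XiR'


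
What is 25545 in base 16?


Divide by 16 repeatedly:
25545 ÷ 16 = 1596 remainder 9 (9)
1596 ÷ 16 = 99 remainder 12 (C)
99 ÷ 16 = 6 remainder 3 (3)
6 ÷ 16 = 0 remainder 6 (6)
Reading remainders bottom-up:
= 0x63C9


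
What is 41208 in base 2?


Divide by 2 repeatedly:
41208 ÷ 2 = 20604 remainder 0
20604 ÷ 2 = 10302 remainder 0
10302 ÷ 2 = 5151 remainder 0
5151 ÷ 2 = 2575 remainder 1
2575 ÷ 2 = 1287 remainder 1
1287 ÷ 2 = 643 remainder 1
643 ÷ 2 = 321 remainder 1
321 ÷ 2 = 160 remainder 1
160 ÷ 2 = 80 remainder 0
80 ÷ 2 = 40 remainder 0
40 ÷ 2 = 20 remainder 0
20 ÷ 2 = 10 remainder 0
10 ÷ 2 = 5 remainder 0
5 ÷ 2 = 2 remainder 1
2 ÷ 2 = 1 remainder 0
1 ÷ 2 = 0 remainder 1
Reading remainders bottom-up:
= 1010000011111000


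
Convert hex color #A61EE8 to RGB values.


Hex: #A61EE8
R = A6₁₆ = 166
G = 1E₁₆ = 30
B = E8₁₆ = 232
= RGB(166, 30, 232)


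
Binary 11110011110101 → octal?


Group into 3-bit groups: 011110011110101
  011 = 3
  110 = 6
  011 = 3
  110 = 6
  101 = 5
= 0o36365


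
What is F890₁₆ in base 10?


Positional values:
Position 0: 0 × 16^0 = 0 × 1 = 0
Position 1: 9 × 16^1 = 9 × 16 = 144
Position 2: 8 × 16^2 = 8 × 256 = 2048
Position 3: F × 16^3 = 15 × 4096 = 61440
Sum = 0 + 144 + 2048 + 61440
= 63632


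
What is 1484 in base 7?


Divide by 7 repeatedly:
1484 ÷ 7 = 212 remainder 0
212 ÷ 7 = 30 remainder 2
30 ÷ 7 = 4 remainder 2
4 ÷ 7 = 0 remainder 4
Reading remainders bottom-up:
= 4220


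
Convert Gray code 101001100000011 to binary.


Gray code: 101001100000011
MSB stays the same: 1
Each subsequent bit = prev_binary XOR current_gray:
  B[1] = 1 XOR 0 = 1
  B[2] = 1 XOR 1 = 0
  B[3] = 0 XOR 0 = 0
  B[4] = 0 XOR 0 = 0
  B[5] = 0 XOR 1 = 1
  B[6] = 1 XOR 1 = 0
  B[7] = 0 XOR 0 = 0
  B[8] = 0 XOR 0 = 0
  B[9] = 0 XOR 0 = 0
  B[10] = 0 XOR 0 = 0
  B[11] = 0 XOR 0 = 0
  B[12] = 0 XOR 0 = 0
  B[13] = 0 XOR 1 = 1
  B[14] = 1 XOR 1 = 0
= 110001000000010 (25090 decimal)


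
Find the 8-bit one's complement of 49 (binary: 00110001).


Original: 00110001
Invert all bits:
  bit 0: 0 → 1
  bit 1: 0 → 1
  bit 2: 1 → 0
  bit 3: 1 → 0
  bit 4: 0 → 1
  bit 5: 0 → 1
  bit 6: 0 → 1
  bit 7: 1 → 0
= 11001110


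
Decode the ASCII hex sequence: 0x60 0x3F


Codes (hex): 0x60 0x3F
Per-code ASCII lookup:
  0x60 = 96  (special character) → '`'
  0x3F = 63  (special character) → '?'
= '`?'


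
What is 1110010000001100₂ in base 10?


Positional values:
Bit 2: 1 × 2^2 = 4
Bit 3: 1 × 2^3 = 8
Bit 10: 1 × 2^10 = 1024
Bit 13: 1 × 2^13 = 8192
Bit 14: 1 × 2^14 = 16384
Bit 15: 1 × 2^15 = 32768
Sum = 4 + 8 + 1024 + 8192 + 16384 + 32768
= 58380


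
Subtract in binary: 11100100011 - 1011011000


Align and subtract column by column (LSB to MSB, borrowing when needed):
  11100100011
- 01011011000
  -----------
  col 0: (1 - 0 borrow-in) - 0 → 1 - 0 = 1, borrow out 0
  col 1: (1 - 0 borrow-in) - 0 → 1 - 0 = 1, borrow out 0
  col 2: (0 - 0 borrow-in) - 0 → 0 - 0 = 0, borrow out 0
  col 3: (0 - 0 borrow-in) - 1 → borrow from next column: (0+2) - 1 = 1, borrow out 1
  col 4: (0 - 1 borrow-in) - 1 → borrow from next column: (-1+2) - 1 = 0, borrow out 1
  col 5: (1 - 1 borrow-in) - 0 → 0 - 0 = 0, borrow out 0
  col 6: (0 - 0 borrow-in) - 1 → borrow from next column: (0+2) - 1 = 1, borrow out 1
  col 7: (0 - 1 borrow-in) - 1 → borrow from next column: (-1+2) - 1 = 0, borrow out 1
  col 8: (1 - 1 borrow-in) - 0 → 0 - 0 = 0, borrow out 0
  col 9: (1 - 0 borrow-in) - 1 → 1 - 1 = 0, borrow out 0
  col 10: (1 - 0 borrow-in) - 0 → 1 - 0 = 1, borrow out 0
Reading bits MSB→LSB: 10001001011
Strip leading zeros: 10001001011
= 10001001011


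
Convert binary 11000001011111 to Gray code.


Binary: 11000001011111
Gray code: G = B XOR (B >> 1)
B >> 1 = 01100000101111
11000001011111 XOR 01100000101111:
  1 XOR 0 = 1
  1 XOR 1 = 0
  0 XOR 1 = 1
  0 XOR 0 = 0
  0 XOR 0 = 0
  0 XOR 0 = 0
  0 XOR 0 = 0
  1 XOR 0 = 1
  0 XOR 1 = 1
  1 XOR 0 = 1
  1 XOR 1 = 0
  1 XOR 1 = 0
  1 XOR 1 = 0
  1 XOR 1 = 0
= 10100001110000


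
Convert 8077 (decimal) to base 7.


Divide by 7 repeatedly:
8077 ÷ 7 = 1153 remainder 6
1153 ÷ 7 = 164 remainder 5
164 ÷ 7 = 23 remainder 3
23 ÷ 7 = 3 remainder 2
3 ÷ 7 = 0 remainder 3
Reading remainders bottom-up:
= 32356


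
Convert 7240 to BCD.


Each digit → 4-bit binary:
  7 → 0111
  2 → 0010
  4 → 0100
  0 → 0000
= 0111 0010 0100 0000


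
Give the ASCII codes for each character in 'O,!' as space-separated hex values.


String: 'O,!'  (3 characters)
Per-character ASCII lookup:
  'O': uppercase starts at 65: 'O' = 65 + 14 = 79 → 0x4F
  ',': special character: ',' = 44 → 0x2C
  '!': special character: '!' = 33 → 0x21
= 0x4F 0x2C 0x21


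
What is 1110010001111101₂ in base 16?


Group into 4-bit nibbles: 1110010001111101
  1110 = E
  0100 = 4
  0111 = 7
  1101 = D
= 0xE47D


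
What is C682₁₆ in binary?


Each hex digit → 4 binary bits:
  C = 1100
  6 = 0110
  8 = 1000
  2 = 0010
Concatenate: 1100 0110 1000 0010
= 1100011010000010


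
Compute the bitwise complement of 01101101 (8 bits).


Original: 01101101
Invert all bits:
  bit 0: 0 → 1
  bit 1: 1 → 0
  bit 2: 1 → 0
  bit 3: 0 → 1
  bit 4: 1 → 0
  bit 5: 1 → 0
  bit 6: 0 → 1
  bit 7: 1 → 0
= 10010010


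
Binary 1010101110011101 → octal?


Group into 3-bit groups: 001010101110011101
  001 = 1
  010 = 2
  101 = 5
  110 = 6
  011 = 3
  101 = 5
= 0o125635


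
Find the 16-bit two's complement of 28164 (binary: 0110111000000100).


Original: 0110111000000100
Step 1 - Invert all bits: 1001000111111011
Step 2 - Add 1: 1001000111111011 + 1
= 1001000111111100 (represents -28164)


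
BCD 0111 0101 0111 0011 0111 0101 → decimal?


Each 4-bit group → digit:
  0111 → 7
  0101 → 5
  0111 → 7
  0011 → 3
  0111 → 7
  0101 → 5
= 757375


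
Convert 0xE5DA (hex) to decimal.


Positional values:
Position 0: A × 16^0 = 10 × 1 = 10
Position 1: D × 16^1 = 13 × 16 = 208
Position 2: 5 × 16^2 = 5 × 256 = 1280
Position 3: E × 16^3 = 14 × 4096 = 57344
Sum = 10 + 208 + 1280 + 57344
= 58842


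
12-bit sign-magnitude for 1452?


Sign bit: 0 (positive)
Magnitude: 1452 = 10110101100
= 010110101100


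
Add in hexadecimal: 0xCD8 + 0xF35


Align and add column by column (LSB to MSB, each column mod 16 with carry):
  0CD8
+ 0F35
  ----
  col 0: 8(8) + 5(5) + 0 (carry in) = 13 → D(13), carry out 0
  col 1: D(13) + 3(3) + 0 (carry in) = 16 → 0(0), carry out 1
  col 2: C(12) + F(15) + 1 (carry in) = 28 → C(12), carry out 1
  col 3: 0(0) + 0(0) + 1 (carry in) = 1 → 1(1), carry out 0
Reading digits MSB→LSB: 1C0D
Strip leading zeros: 1C0D
= 0x1C0D


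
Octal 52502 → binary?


Each octal digit → 3 binary bits:
  5 = 101
  2 = 010
  5 = 101
  0 = 000
  2 = 010
Concatenate: 101 010 101 000 010
= 101010101000010


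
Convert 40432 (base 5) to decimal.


Positional values (base 5):
  2 × 5^0 = 2 × 1 = 2
  3 × 5^1 = 3 × 5 = 15
  4 × 5^2 = 4 × 25 = 100
  0 × 5^3 = 0 × 125 = 0
  4 × 5^4 = 4 × 625 = 2500
Sum = 2 + 15 + 100 + 0 + 2500
= 2617


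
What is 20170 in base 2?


Divide by 2 repeatedly:
20170 ÷ 2 = 10085 remainder 0
10085 ÷ 2 = 5042 remainder 1
5042 ÷ 2 = 2521 remainder 0
2521 ÷ 2 = 1260 remainder 1
1260 ÷ 2 = 630 remainder 0
630 ÷ 2 = 315 remainder 0
315 ÷ 2 = 157 remainder 1
157 ÷ 2 = 78 remainder 1
78 ÷ 2 = 39 remainder 0
39 ÷ 2 = 19 remainder 1
19 ÷ 2 = 9 remainder 1
9 ÷ 2 = 4 remainder 1
4 ÷ 2 = 2 remainder 0
2 ÷ 2 = 1 remainder 0
1 ÷ 2 = 0 remainder 1
Reading remainders bottom-up:
= 100111011001010


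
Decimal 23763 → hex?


Divide by 16 repeatedly:
23763 ÷ 16 = 1485 remainder 3 (3)
1485 ÷ 16 = 92 remainder 13 (D)
92 ÷ 16 = 5 remainder 12 (C)
5 ÷ 16 = 0 remainder 5 (5)
Reading remainders bottom-up:
= 0x5CD3


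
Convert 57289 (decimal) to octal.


Divide by 8 repeatedly:
57289 ÷ 8 = 7161 remainder 1
7161 ÷ 8 = 895 remainder 1
895 ÷ 8 = 111 remainder 7
111 ÷ 8 = 13 remainder 7
13 ÷ 8 = 1 remainder 5
1 ÷ 8 = 0 remainder 1
Reading remainders bottom-up:
= 0o157711


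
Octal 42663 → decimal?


Positional values:
Position 0: 3 × 8^0 = 3
Position 1: 6 × 8^1 = 48
Position 2: 6 × 8^2 = 384
Position 3: 2 × 8^3 = 1024
Position 4: 4 × 8^4 = 16384
Sum = 3 + 48 + 384 + 1024 + 16384
= 17843


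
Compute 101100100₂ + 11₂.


Align and add column by column (LSB to MSB, carry propagating):
  0101100100
+ 0000000011
  ----------
  col 0: 0 + 1 + 0 (carry in) = 1 → bit 1, carry out 0
  col 1: 0 + 1 + 0 (carry in) = 1 → bit 1, carry out 0
  col 2: 1 + 0 + 0 (carry in) = 1 → bit 1, carry out 0
  col 3: 0 + 0 + 0 (carry in) = 0 → bit 0, carry out 0
  col 4: 0 + 0 + 0 (carry in) = 0 → bit 0, carry out 0
  col 5: 1 + 0 + 0 (carry in) = 1 → bit 1, carry out 0
  col 6: 1 + 0 + 0 (carry in) = 1 → bit 1, carry out 0
  col 7: 0 + 0 + 0 (carry in) = 0 → bit 0, carry out 0
  col 8: 1 + 0 + 0 (carry in) = 1 → bit 1, carry out 0
  col 9: 0 + 0 + 0 (carry in) = 0 → bit 0, carry out 0
Reading bits MSB→LSB: 0101100111
Strip leading zeros: 101100111
= 101100111


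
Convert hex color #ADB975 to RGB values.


Hex: #ADB975
R = AD₁₆ = 173
G = B9₁₆ = 185
B = 75₁₆ = 117
= RGB(173, 185, 117)


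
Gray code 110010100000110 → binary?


Gray code: 110010100000110
MSB stays the same: 1
Each subsequent bit = prev_binary XOR current_gray:
  B[1] = 1 XOR 1 = 0
  B[2] = 0 XOR 0 = 0
  B[3] = 0 XOR 0 = 0
  B[4] = 0 XOR 1 = 1
  B[5] = 1 XOR 0 = 1
  B[6] = 1 XOR 1 = 0
  B[7] = 0 XOR 0 = 0
  B[8] = 0 XOR 0 = 0
  B[9] = 0 XOR 0 = 0
  B[10] = 0 XOR 0 = 0
  B[11] = 0 XOR 0 = 0
  B[12] = 0 XOR 1 = 1
  B[13] = 1 XOR 1 = 0
  B[14] = 0 XOR 0 = 0
= 100011000000100 (17924 decimal)


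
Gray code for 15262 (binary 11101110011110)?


Binary: 11101110011110
Gray code: G = B XOR (B >> 1)
B >> 1 = 01110111001111
11101110011110 XOR 01110111001111:
  1 XOR 0 = 1
  1 XOR 1 = 0
  1 XOR 1 = 0
  0 XOR 1 = 1
  1 XOR 0 = 1
  1 XOR 1 = 0
  1 XOR 1 = 0
  0 XOR 1 = 1
  0 XOR 0 = 0
  1 XOR 0 = 1
  1 XOR 1 = 0
  1 XOR 1 = 0
  1 XOR 1 = 0
  0 XOR 1 = 1
= 10011001010001


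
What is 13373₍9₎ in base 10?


Positional values (base 9):
  3 × 9^0 = 3 × 1 = 3
  7 × 9^1 = 7 × 9 = 63
  3 × 9^2 = 3 × 81 = 243
  3 × 9^3 = 3 × 729 = 2187
  1 × 9^4 = 1 × 6561 = 6561
Sum = 3 + 63 + 243 + 2187 + 6561
= 9057


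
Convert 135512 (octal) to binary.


Each octal digit → 3 binary bits:
  1 = 001
  3 = 011
  5 = 101
  5 = 101
  1 = 001
  2 = 010
Concatenate: 001 011 101 101 001 010
= 001011101101001010


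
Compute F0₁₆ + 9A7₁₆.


Align and add column by column (LSB to MSB, each column mod 16 with carry):
  00F0
+ 09A7
  ----
  col 0: 0(0) + 7(7) + 0 (carry in) = 7 → 7(7), carry out 0
  col 1: F(15) + A(10) + 0 (carry in) = 25 → 9(9), carry out 1
  col 2: 0(0) + 9(9) + 1 (carry in) = 10 → A(10), carry out 0
  col 3: 0(0) + 0(0) + 0 (carry in) = 0 → 0(0), carry out 0
Reading digits MSB→LSB: 0A97
Strip leading zeros: A97
= 0xA97


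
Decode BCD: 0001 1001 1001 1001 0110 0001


Each 4-bit group → digit:
  0001 → 1
  1001 → 9
  1001 → 9
  1001 → 9
  0110 → 6
  0001 → 1
= 199961


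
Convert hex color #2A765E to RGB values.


Hex: #2A765E
R = 2A₁₆ = 42
G = 76₁₆ = 118
B = 5E₁₆ = 94
= RGB(42, 118, 94)


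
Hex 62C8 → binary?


Each hex digit → 4 binary bits:
  6 = 0110
  2 = 0010
  C = 1100
  8 = 1000
Concatenate: 0110 0010 1100 1000
= 0110001011001000


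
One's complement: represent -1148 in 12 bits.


Original: 010001111100
Invert all bits:
  bit 0: 0 → 1
  bit 1: 1 → 0
  bit 2: 0 → 1
  bit 3: 0 → 1
  bit 4: 0 → 1
  bit 5: 1 → 0
  bit 6: 1 → 0
  bit 7: 1 → 0
  bit 8: 1 → 0
  bit 9: 1 → 0
  bit 10: 0 → 1
  bit 11: 0 → 1
= 101110000011


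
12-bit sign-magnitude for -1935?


Sign bit: 1 (negative)
Magnitude: 1935 = 11110001111
= 111110001111


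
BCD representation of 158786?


Each digit → 4-bit binary:
  1 → 0001
  5 → 0101
  8 → 1000
  7 → 0111
  8 → 1000
  6 → 0110
= 0001 0101 1000 0111 1000 0110


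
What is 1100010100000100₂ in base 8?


Group into 3-bit groups: 001100010100000100
  001 = 1
  100 = 4
  010 = 2
  100 = 4
  000 = 0
  100 = 4
= 0o142404


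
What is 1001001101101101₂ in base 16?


Group into 4-bit nibbles: 1001001101101101
  1001 = 9
  0011 = 3
  0110 = 6
  1101 = D
= 0x936D


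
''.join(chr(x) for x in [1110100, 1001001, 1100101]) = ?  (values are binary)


Codes (binary): 1110100 1001001 1100101
Per-code ASCII lookup:
  1110100 = 116  (range 97-122: lowercase, 116 - 97 = 19) → 't'
  1001001 = 73  (range 65-90: uppercase, 73 - 65 = 8) → 'I'
  1100101 = 101  (range 97-122: lowercase, 101 - 97 = 4) → 'e'
= 'tIe'


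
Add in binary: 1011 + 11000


Align and add column by column (LSB to MSB, carry propagating):
  001011
+ 011000
  ------
  col 0: 1 + 0 + 0 (carry in) = 1 → bit 1, carry out 0
  col 1: 1 + 0 + 0 (carry in) = 1 → bit 1, carry out 0
  col 2: 0 + 0 + 0 (carry in) = 0 → bit 0, carry out 0
  col 3: 1 + 1 + 0 (carry in) = 2 → bit 0, carry out 1
  col 4: 0 + 1 + 1 (carry in) = 2 → bit 0, carry out 1
  col 5: 0 + 0 + 1 (carry in) = 1 → bit 1, carry out 0
Reading bits MSB→LSB: 100011
Strip leading zeros: 100011
= 100011


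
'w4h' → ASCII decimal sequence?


String: 'w4h'  (3 characters)
Per-character ASCII lookup:
  'w': lowercase starts at 97: 'w' = 97 + 22 = 119
  '4': digits start at 48: '4' = 48 + 4 = 52
  'h': lowercase starts at 97: 'h' = 97 + 7 = 104
= 119 52 104


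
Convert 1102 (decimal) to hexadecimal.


Divide by 16 repeatedly:
1102 ÷ 16 = 68 remainder 14 (E)
68 ÷ 16 = 4 remainder 4 (4)
4 ÷ 16 = 0 remainder 4 (4)
Reading remainders bottom-up:
= 0x44E


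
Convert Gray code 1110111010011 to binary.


Gray code: 1110111010011
MSB stays the same: 1
Each subsequent bit = prev_binary XOR current_gray:
  B[1] = 1 XOR 1 = 0
  B[2] = 0 XOR 1 = 1
  B[3] = 1 XOR 0 = 1
  B[4] = 1 XOR 1 = 0
  B[5] = 0 XOR 1 = 1
  B[6] = 1 XOR 1 = 0
  B[7] = 0 XOR 0 = 0
  B[8] = 0 XOR 1 = 1
  B[9] = 1 XOR 0 = 1
  B[10] = 1 XOR 0 = 1
  B[11] = 1 XOR 1 = 0
  B[12] = 0 XOR 1 = 1
= 1011010011101 (5789 decimal)


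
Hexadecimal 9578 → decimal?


Positional values:
Position 0: 8 × 16^0 = 8 × 1 = 8
Position 1: 7 × 16^1 = 7 × 16 = 112
Position 2: 5 × 16^2 = 5 × 256 = 1280
Position 3: 9 × 16^3 = 9 × 4096 = 36864
Sum = 8 + 112 + 1280 + 36864
= 38264


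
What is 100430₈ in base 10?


Positional values:
Position 0: 0 × 8^0 = 0
Position 1: 3 × 8^1 = 24
Position 2: 4 × 8^2 = 256
Position 3: 0 × 8^3 = 0
Position 4: 0 × 8^4 = 0
Position 5: 1 × 8^5 = 32768
Sum = 0 + 24 + 256 + 0 + 0 + 32768
= 33048


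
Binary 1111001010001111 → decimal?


Positional values:
Bit 0: 1 × 2^0 = 1
Bit 1: 1 × 2^1 = 2
Bit 2: 1 × 2^2 = 4
Bit 3: 1 × 2^3 = 8
Bit 7: 1 × 2^7 = 128
Bit 9: 1 × 2^9 = 512
Bit 12: 1 × 2^12 = 4096
Bit 13: 1 × 2^13 = 8192
Bit 14: 1 × 2^14 = 16384
Bit 15: 1 × 2^15 = 32768
Sum = 1 + 2 + 4 + 8 + 128 + 512 + 4096 + 8192 + 16384 + 32768
= 62095


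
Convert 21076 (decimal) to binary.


Divide by 2 repeatedly:
21076 ÷ 2 = 10538 remainder 0
10538 ÷ 2 = 5269 remainder 0
5269 ÷ 2 = 2634 remainder 1
2634 ÷ 2 = 1317 remainder 0
1317 ÷ 2 = 658 remainder 1
658 ÷ 2 = 329 remainder 0
329 ÷ 2 = 164 remainder 1
164 ÷ 2 = 82 remainder 0
82 ÷ 2 = 41 remainder 0
41 ÷ 2 = 20 remainder 1
20 ÷ 2 = 10 remainder 0
10 ÷ 2 = 5 remainder 0
5 ÷ 2 = 2 remainder 1
2 ÷ 2 = 1 remainder 0
1 ÷ 2 = 0 remainder 1
Reading remainders bottom-up:
= 101001001010100


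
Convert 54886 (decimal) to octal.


Divide by 8 repeatedly:
54886 ÷ 8 = 6860 remainder 6
6860 ÷ 8 = 857 remainder 4
857 ÷ 8 = 107 remainder 1
107 ÷ 8 = 13 remainder 3
13 ÷ 8 = 1 remainder 5
1 ÷ 8 = 0 remainder 1
Reading remainders bottom-up:
= 0o153146


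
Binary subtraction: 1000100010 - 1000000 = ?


Align and subtract column by column (LSB to MSB, borrowing when needed):
  1000100010
- 0001000000
  ----------
  col 0: (0 - 0 borrow-in) - 0 → 0 - 0 = 0, borrow out 0
  col 1: (1 - 0 borrow-in) - 0 → 1 - 0 = 1, borrow out 0
  col 2: (0 - 0 borrow-in) - 0 → 0 - 0 = 0, borrow out 0
  col 3: (0 - 0 borrow-in) - 0 → 0 - 0 = 0, borrow out 0
  col 4: (0 - 0 borrow-in) - 0 → 0 - 0 = 0, borrow out 0
  col 5: (1 - 0 borrow-in) - 0 → 1 - 0 = 1, borrow out 0
  col 6: (0 - 0 borrow-in) - 1 → borrow from next column: (0+2) - 1 = 1, borrow out 1
  col 7: (0 - 1 borrow-in) - 0 → borrow from next column: (-1+2) - 0 = 1, borrow out 1
  col 8: (0 - 1 borrow-in) - 0 → borrow from next column: (-1+2) - 0 = 1, borrow out 1
  col 9: (1 - 1 borrow-in) - 0 → 0 - 0 = 0, borrow out 0
Reading bits MSB→LSB: 0111100010
Strip leading zeros: 111100010
= 111100010


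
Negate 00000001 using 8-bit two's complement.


Original: 00000001
Step 1 - Invert all bits: 11111110
Step 2 - Add 1: 11111110 + 1
= 11111111 (represents -1)


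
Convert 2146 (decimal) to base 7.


Divide by 7 repeatedly:
2146 ÷ 7 = 306 remainder 4
306 ÷ 7 = 43 remainder 5
43 ÷ 7 = 6 remainder 1
6 ÷ 7 = 0 remainder 6
Reading remainders bottom-up:
= 6154


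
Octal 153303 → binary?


Each octal digit → 3 binary bits:
  1 = 001
  5 = 101
  3 = 011
  3 = 011
  0 = 000
  3 = 011
Concatenate: 001 101 011 011 000 011
= 001101011011000011


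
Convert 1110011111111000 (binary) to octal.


Group into 3-bit groups: 001110011111111000
  001 = 1
  110 = 6
  011 = 3
  111 = 7
  111 = 7
  000 = 0
= 0o163770


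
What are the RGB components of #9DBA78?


Hex: #9DBA78
R = 9D₁₆ = 157
G = BA₁₆ = 186
B = 78₁₆ = 120
= RGB(157, 186, 120)


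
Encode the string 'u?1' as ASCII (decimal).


String: 'u?1'  (3 characters)
Per-character ASCII lookup:
  'u': lowercase starts at 97: 'u' = 97 + 20 = 117
  '?': special character: '?' = 63
  '1': digits start at 48: '1' = 48 + 1 = 49
= 117 63 49


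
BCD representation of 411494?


Each digit → 4-bit binary:
  4 → 0100
  1 → 0001
  1 → 0001
  4 → 0100
  9 → 1001
  4 → 0100
= 0100 0001 0001 0100 1001 0100


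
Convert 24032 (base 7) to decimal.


Positional values (base 7):
  2 × 7^0 = 2 × 1 = 2
  3 × 7^1 = 3 × 7 = 21
  0 × 7^2 = 0 × 49 = 0
  4 × 7^3 = 4 × 343 = 1372
  2 × 7^4 = 2 × 2401 = 4802
Sum = 2 + 21 + 0 + 1372 + 4802
= 6197


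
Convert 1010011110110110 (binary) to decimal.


Positional values:
Bit 1: 1 × 2^1 = 2
Bit 2: 1 × 2^2 = 4
Bit 4: 1 × 2^4 = 16
Bit 5: 1 × 2^5 = 32
Bit 7: 1 × 2^7 = 128
Bit 8: 1 × 2^8 = 256
Bit 9: 1 × 2^9 = 512
Bit 10: 1 × 2^10 = 1024
Bit 13: 1 × 2^13 = 8192
Bit 15: 1 × 2^15 = 32768
Sum = 2 + 4 + 16 + 32 + 128 + 256 + 512 + 1024 + 8192 + 32768
= 42934
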